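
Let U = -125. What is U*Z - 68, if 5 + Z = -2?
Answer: 807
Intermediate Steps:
Z = -7 (Z = -5 - 2 = -7)
U*Z - 68 = -125*(-7) - 68 = 875 - 68 = 807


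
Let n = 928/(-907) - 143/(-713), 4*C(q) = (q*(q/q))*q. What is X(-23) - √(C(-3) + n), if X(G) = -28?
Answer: -28 - 3*√265313389733/1293382 ≈ -29.195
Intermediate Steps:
C(q) = q²/4 (C(q) = ((q*(q/q))*q)/4 = ((q*1)*q)/4 = (q*q)/4 = q²/4)
n = -531963/646691 (n = 928*(-1/907) - 143*(-1/713) = -928/907 + 143/713 = -531963/646691 ≈ -0.82259)
X(-23) - √(C(-3) + n) = -28 - √((¼)*(-3)² - 531963/646691) = -28 - √((¼)*9 - 531963/646691) = -28 - √(9/4 - 531963/646691) = -28 - √(3692367/2586764) = -28 - 3*√265313389733/1293382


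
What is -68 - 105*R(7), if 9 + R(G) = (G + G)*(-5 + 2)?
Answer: 5287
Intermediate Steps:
R(G) = -9 - 6*G (R(G) = -9 + (G + G)*(-5 + 2) = -9 + (2*G)*(-3) = -9 - 6*G)
-68 - 105*R(7) = -68 - 105*(-9 - 6*7) = -68 - 105*(-9 - 42) = -68 - 105*(-51) = -68 + 5355 = 5287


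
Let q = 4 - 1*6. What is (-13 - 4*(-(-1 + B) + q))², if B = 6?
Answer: 225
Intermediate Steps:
q = -2 (q = 4 - 6 = -2)
(-13 - 4*(-(-1 + B) + q))² = (-13 - 4*(-(-1 + 6) - 2))² = (-13 - 4*(-1*5 - 2))² = (-13 - 4*(-5 - 2))² = (-13 - 4*(-7))² = (-13 + 28)² = 15² = 225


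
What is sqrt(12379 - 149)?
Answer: sqrt(12230) ≈ 110.59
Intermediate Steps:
sqrt(12379 - 149) = sqrt(12230)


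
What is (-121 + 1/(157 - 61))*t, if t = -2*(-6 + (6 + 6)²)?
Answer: 267145/8 ≈ 33393.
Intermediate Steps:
t = -276 (t = -2*(-6 + 12²) = -2*(-6 + 144) = -2*138 = -276)
(-121 + 1/(157 - 61))*t = (-121 + 1/(157 - 61))*(-276) = (-121 + 1/96)*(-276) = -11615/96*(-276) = 267145/8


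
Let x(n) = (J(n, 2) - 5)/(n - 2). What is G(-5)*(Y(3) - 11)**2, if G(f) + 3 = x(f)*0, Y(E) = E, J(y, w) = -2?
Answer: -192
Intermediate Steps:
x(n) = -7/(-2 + n) (x(n) = (-2 - 5)/(n - 2) = -7/(-2 + n))
G(f) = -3 (G(f) = -3 - 7/(-2 + f)*0 = -3 + 0 = -3)
G(-5)*(Y(3) - 11)**2 = -3*(3 - 11)**2 = -3*(-8)**2 = -3*64 = -192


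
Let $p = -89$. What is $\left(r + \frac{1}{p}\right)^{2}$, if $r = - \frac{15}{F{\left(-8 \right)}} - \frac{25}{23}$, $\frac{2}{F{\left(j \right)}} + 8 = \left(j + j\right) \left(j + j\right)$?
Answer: $\frac{14513570270224}{4190209} \approx 3.4637 \cdot 10^{6}$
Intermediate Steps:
$F{\left(j \right)} = \frac{2}{-8 + 4 j^{2}}$ ($F{\left(j \right)} = \frac{2}{-8 + \left(j + j\right) \left(j + j\right)} = \frac{2}{-8 + 2 j 2 j} = \frac{2}{-8 + 4 j^{2}}$)
$r = - \frac{42805}{23}$ ($r = - \frac{15}{\frac{1}{2} \frac{1}{-2 + \left(-8\right)^{2}}} - \frac{25}{23} = - \frac{15}{\frac{1}{2} \frac{1}{-2 + 64}} - \frac{25}{23} = - \frac{15}{\frac{1}{2} \cdot \frac{1}{62}} - \frac{25}{23} = - 15 \frac{1}{\frac{1}{124}} - \frac{25}{23} = \left(-15\right) 124 - \frac{25}{23} = -1860 - \frac{25}{23} = - \frac{42805}{23} \approx -1861.1$)
$\left(r + \frac{1}{p}\right)^{2} = \left(- \frac{42805}{23} + \frac{1}{-89}\right)^{2} = \left(- \frac{42805}{23} - \frac{1}{89}\right)^{2} = \left(- \frac{3809668}{2047}\right)^{2} = \frac{14513570270224}{4190209}$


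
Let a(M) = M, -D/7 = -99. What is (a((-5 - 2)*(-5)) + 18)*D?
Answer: 36729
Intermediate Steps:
D = 693 (D = -7*(-99) = 693)
(a((-5 - 2)*(-5)) + 18)*D = ((-5 - 2)*(-5) + 18)*693 = (-7*(-5) + 18)*693 = (35 + 18)*693 = 53*693 = 36729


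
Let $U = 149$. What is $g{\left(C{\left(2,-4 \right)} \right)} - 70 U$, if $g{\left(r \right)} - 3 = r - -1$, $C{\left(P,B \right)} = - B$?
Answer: $-10422$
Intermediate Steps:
$g{\left(r \right)} = 4 + r$ ($g{\left(r \right)} = 3 + \left(r - -1\right) = 3 + \left(r + 1\right) = 3 + \left(1 + r\right) = 4 + r$)
$g{\left(C{\left(2,-4 \right)} \right)} - 70 U = \left(4 - -4\right) - 10430 = \left(4 + 4\right) - 10430 = 8 - 10430 = -10422$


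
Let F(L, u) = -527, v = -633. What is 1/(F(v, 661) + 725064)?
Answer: 1/724537 ≈ 1.3802e-6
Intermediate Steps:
1/(F(v, 661) + 725064) = 1/(-527 + 725064) = 1/724537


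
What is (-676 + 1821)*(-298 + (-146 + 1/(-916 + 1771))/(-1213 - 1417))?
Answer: -153423787459/449730 ≈ -3.4115e+5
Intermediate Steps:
(-676 + 1821)*(-298 + (-146 + 1/(-916 + 1771))/(-1213 - 1417)) = 1145*(-298 + (-146 + 1/855)/(-2630)) = 1145*(-298 + (-146 + 1/855)*(-1/2630)) = 1145*(-298 - 124829/855*(-1/2630)) = 1145*(-298 + 124829/2248650) = 1145*(-669972871/2248650) = -153423787459/449730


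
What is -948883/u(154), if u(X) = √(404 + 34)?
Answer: -948883*√438/438 ≈ -45339.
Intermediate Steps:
u(X) = √438
-948883/u(154) = -948883*√438/438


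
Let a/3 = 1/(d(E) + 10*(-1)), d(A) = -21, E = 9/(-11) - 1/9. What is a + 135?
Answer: 4182/31 ≈ 134.90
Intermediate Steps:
E = -92/99 (E = 9*(-1/11) - 1*⅑ = -9/11 - ⅑ = -92/99 ≈ -0.92929)
a = -3/31 (a = 3/(-21 + 10*(-1)) = 3/(-21 - 10) = 3/(-31) = 3*(-1/31) = -3/31 ≈ -0.096774)
a + 135 = -3/31 + 135 = 4182/31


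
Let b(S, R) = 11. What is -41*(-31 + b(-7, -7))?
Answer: 820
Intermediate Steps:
-41*(-31 + b(-7, -7)) = -41*(-31 + 11) = -41*(-20) = 820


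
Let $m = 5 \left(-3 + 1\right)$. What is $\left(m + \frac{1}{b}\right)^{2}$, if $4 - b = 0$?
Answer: $\frac{1521}{16} \approx 95.063$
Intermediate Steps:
$b = 4$ ($b = 4 - 0 = 4 + 0 = 4$)
$m = -10$ ($m = 5 \left(-2\right) = -10$)
$\left(m + \frac{1}{b}\right)^{2} = \left(-10 + \frac{1}{4}\right)^{2} = \left(- \frac{39}{4}\right)^{2} = \frac{1521}{16}$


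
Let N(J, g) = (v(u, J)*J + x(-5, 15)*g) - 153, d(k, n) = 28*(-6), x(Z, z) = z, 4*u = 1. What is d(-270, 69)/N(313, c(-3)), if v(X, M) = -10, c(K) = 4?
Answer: 168/3223 ≈ 0.052125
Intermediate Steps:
u = 1/4 (u = (1/4)*1 = 1/4 ≈ 0.25000)
d(k, n) = -168
N(J, g) = -153 - 10*J + 15*g (N(J, g) = (-10*J + 15*g) - 153 = -153 - 10*J + 15*g)
d(-270, 69)/N(313, c(-3)) = -168/(-153 - 10*313 + 15*4) = -168/(-153 - 3130 + 60) = -168/(-3223) = -168*(-1/3223) = 168/3223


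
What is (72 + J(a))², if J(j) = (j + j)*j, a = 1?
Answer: 5476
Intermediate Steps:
J(j) = 2*j² (J(j) = (2*j)*j = 2*j²)
(72 + J(a))² = (72 + 2*1²)² = (72 + 2*1)² = (72 + 2)² = 74² = 5476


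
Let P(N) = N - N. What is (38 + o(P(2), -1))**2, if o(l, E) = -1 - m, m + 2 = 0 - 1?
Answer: 1600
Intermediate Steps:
m = -3 (m = -2 + (0 - 1) = -2 - 1 = -3)
P(N) = 0
o(l, E) = 2 (o(l, E) = -1 - 1*(-3) = -1 + 3 = 2)
(38 + o(P(2), -1))**2 = (38 + 2)**2 = 40**2 = 1600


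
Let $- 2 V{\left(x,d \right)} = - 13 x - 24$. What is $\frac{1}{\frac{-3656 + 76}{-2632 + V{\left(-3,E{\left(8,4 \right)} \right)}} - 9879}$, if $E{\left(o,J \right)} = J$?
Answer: $- \frac{5279}{52144081} \approx -0.00010124$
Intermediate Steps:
$V{\left(x,d \right)} = 12 + \frac{13 x}{2}$ ($V{\left(x,d \right)} = - \frac{- 13 x - 24}{2} = - \frac{-24 - 13 x}{2} = 12 + \frac{13 x}{2}$)
$\frac{1}{\frac{-3656 + 76}{-2632 + V{\left(-3,E{\left(8,4 \right)} \right)}} - 9879} = \frac{1}{\frac{-3656 + 76}{-2632 + \left(12 + \frac{13}{2} \left(-3\right)\right)} - 9879} = \frac{1}{- \frac{3580}{-2632 + \left(12 - \frac{39}{2}\right)} - 9879} = \frac{1}{- \frac{3580}{-2632 - \frac{15}{2}} - 9879} = \frac{1}{- \frac{3580}{- \frac{5279}{2}} - 9879} = \frac{1}{\left(-3580\right) \left(- \frac{2}{5279}\right) - 9879} = \frac{1}{\frac{7160}{5279} - 9879} = \frac{1}{- \frac{52144081}{5279}} = - \frac{5279}{52144081}$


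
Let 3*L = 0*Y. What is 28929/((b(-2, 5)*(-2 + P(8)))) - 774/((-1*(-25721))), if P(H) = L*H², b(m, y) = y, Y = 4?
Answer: -744090549/257210 ≈ -2892.9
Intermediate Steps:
L = 0 (L = (0*4)/3 = (⅓)*0 = 0)
P(H) = 0 (P(H) = 0*H² = 0)
28929/((b(-2, 5)*(-2 + P(8)))) - 774/((-1*(-25721))) = 28929/((5*(-2 + 0))) - 774/((-1*(-25721))) = 28929/((5*(-2))) - 774/25721 = 28929/(-10) - 774*1/25721 = 28929*(-⅒) - 774/25721 = -28929/10 - 774/25721 = -744090549/257210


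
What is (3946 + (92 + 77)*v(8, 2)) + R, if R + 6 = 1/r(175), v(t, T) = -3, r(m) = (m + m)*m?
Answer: 210271251/61250 ≈ 3433.0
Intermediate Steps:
r(m) = 2*m² (r(m) = (2*m)*m = 2*m²)
R = -367499/61250 (R = -6 + 1/(2*175²) = -6 + 1/(2*30625) = -6 + 1/61250 = -367499/61250 ≈ -6.0000)
(3946 + (92 + 77)*v(8, 2)) + R = (3946 + (92 + 77)*(-3)) - 367499/61250 = (3946 + 169*(-3)) - 367499/61250 = (3946 - 507) - 367499/61250 = 3439 - 367499/61250 = 210271251/61250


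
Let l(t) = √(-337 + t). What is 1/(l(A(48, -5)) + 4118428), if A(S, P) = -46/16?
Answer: 32947424/135691593532191 - 2*I*√5438/135691593532191 ≈ 2.4281e-7 - 1.0869e-12*I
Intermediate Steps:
A(S, P) = -23/8 (A(S, P) = -46*1/16 = -23/8)
1/(l(A(48, -5)) + 4118428) = 1/(√(-337 - 23/8) + 4118428) = 1/(√(-2719/8) + 4118428) = 1/(I*√5438/4 + 4118428) = 1/(4118428 + I*√5438/4)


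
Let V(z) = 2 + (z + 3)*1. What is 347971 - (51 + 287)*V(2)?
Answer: 345605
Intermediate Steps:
V(z) = 5 + z (V(z) = 2 + (3 + z)*1 = 2 + (3 + z) = 5 + z)
347971 - (51 + 287)*V(2) = 347971 - (51 + 287)*(5 + 2) = 347971 - 338*7 = 347971 - 1*2366 = 347971 - 2366 = 345605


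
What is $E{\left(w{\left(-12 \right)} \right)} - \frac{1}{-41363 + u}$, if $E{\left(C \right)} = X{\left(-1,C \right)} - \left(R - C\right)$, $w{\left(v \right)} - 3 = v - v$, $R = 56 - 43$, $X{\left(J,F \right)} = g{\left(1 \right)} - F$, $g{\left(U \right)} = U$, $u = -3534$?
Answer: $- \frac{538763}{44897} \approx -12.0$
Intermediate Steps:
$X{\left(J,F \right)} = 1 - F$
$R = 13$
$w{\left(v \right)} = 3$ ($w{\left(v \right)} = 3 + \left(v - v\right) = 3 + 0 = 3$)
$E{\left(C \right)} = -12$ ($E{\left(C \right)} = \left(1 - C\right) - \left(13 - C\right) = \left(1 - C\right) + \left(-13 + C\right) = -12$)
$E{\left(w{\left(-12 \right)} \right)} - \frac{1}{-41363 + u} = -12 - \frac{1}{-41363 - 3534} = -12 - \frac{1}{-44897} = -12 - - \frac{1}{44897} = -12 + \frac{1}{44897} = - \frac{538763}{44897}$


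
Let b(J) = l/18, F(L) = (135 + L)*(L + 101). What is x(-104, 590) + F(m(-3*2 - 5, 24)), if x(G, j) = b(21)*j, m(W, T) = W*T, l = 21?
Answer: 65146/3 ≈ 21715.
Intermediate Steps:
m(W, T) = T*W
F(L) = (101 + L)*(135 + L) (F(L) = (135 + L)*(101 + L) = (101 + L)*(135 + L))
b(J) = 7/6 (b(J) = 21/18 = 21*(1/18) = 7/6)
x(G, j) = 7*j/6
x(-104, 590) + F(m(-3*2 - 5, 24)) = (7/6)*590 + (13635 + (24*(-3*2 - 5))**2 + 236*(24*(-3*2 - 5))) = 2065/3 + (13635 + (24*(-6 - 5))**2 + 236*(24*(-6 - 5))) = 2065/3 + (13635 + (24*(-11))**2 + 236*(24*(-11))) = 2065/3 + (13635 + (-264)**2 + 236*(-264)) = 2065/3 + (13635 + 69696 - 62304) = 2065/3 + 21027 = 65146/3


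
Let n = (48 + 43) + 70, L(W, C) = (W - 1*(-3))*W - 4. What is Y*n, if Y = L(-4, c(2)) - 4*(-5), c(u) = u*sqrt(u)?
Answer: 3220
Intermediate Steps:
c(u) = u**(3/2)
L(W, C) = -4 + W*(3 + W) (L(W, C) = (W + 3)*W - 4 = (3 + W)*W - 4 = W*(3 + W) - 4 = -4 + W*(3 + W))
n = 161 (n = 91 + 70 = 161)
Y = 20 (Y = (-4 + (-4)**2 + 3*(-4)) - 4*(-5) = (-4 + 16 - 12) + 20 = 0 + 20 = 20)
Y*n = 20*161 = 3220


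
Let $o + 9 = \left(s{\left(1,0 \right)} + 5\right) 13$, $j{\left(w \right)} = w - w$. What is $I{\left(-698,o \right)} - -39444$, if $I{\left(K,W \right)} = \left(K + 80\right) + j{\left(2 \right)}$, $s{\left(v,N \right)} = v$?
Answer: $38826$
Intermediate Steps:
$j{\left(w \right)} = 0$
$o = 69$ ($o = -9 + \left(1 + 5\right) 13 = -9 + 6 \cdot 13 = -9 + 78 = 69$)
$I{\left(K,W \right)} = 80 + K$ ($I{\left(K,W \right)} = \left(K + 80\right) + 0 = \left(80 + K\right) + 0 = 80 + K$)
$I{\left(-698,o \right)} - -39444 = \left(80 - 698\right) - -39444 = -618 + 39444 = 38826$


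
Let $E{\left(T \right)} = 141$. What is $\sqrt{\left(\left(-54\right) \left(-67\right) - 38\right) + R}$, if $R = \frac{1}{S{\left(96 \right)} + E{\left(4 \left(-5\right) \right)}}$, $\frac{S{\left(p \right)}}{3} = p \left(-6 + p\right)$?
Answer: $\frac{11 \sqrt{20094620721}}{26061} \approx 59.833$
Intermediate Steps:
$S{\left(p \right)} = 3 p \left(-6 + p\right)$
$R = \frac{1}{26061}$ ($R = \frac{1}{3 \cdot 96 \left(-6 + 96\right) + 141} = \frac{1}{3 \cdot 96 \cdot 90 + 141} = \frac{1}{25920 + 141} = \frac{1}{26061} \approx 3.8372 \cdot 10^{-5}$)
$\sqrt{\left(\left(-54\right) \left(-67\right) - 38\right) + R} = \sqrt{\left(\left(-54\right) \left(-67\right) - 38\right) + \frac{1}{26061}} = \sqrt{\left(3618 - 38\right) + \frac{1}{26061}} = \sqrt{3580 + \frac{1}{26061}} = \sqrt{\frac{93298381}{26061}} = \frac{11 \sqrt{20094620721}}{26061}$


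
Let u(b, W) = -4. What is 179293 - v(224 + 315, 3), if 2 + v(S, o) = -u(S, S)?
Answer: 179291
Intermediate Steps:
v(S, o) = 2 (v(S, o) = -2 - 1*(-4) = -2 + 4 = 2)
179293 - v(224 + 315, 3) = 179293 - 1*2 = 179293 - 2 = 179291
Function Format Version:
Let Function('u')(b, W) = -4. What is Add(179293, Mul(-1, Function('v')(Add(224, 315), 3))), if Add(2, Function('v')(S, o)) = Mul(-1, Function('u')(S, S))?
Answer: 179291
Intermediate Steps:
Function('v')(S, o) = 2 (Function('v')(S, o) = Add(-2, Mul(-1, -4)) = Add(-2, 4) = 2)
Add(179293, Mul(-1, Function('v')(Add(224, 315), 3))) = Add(179293, Mul(-1, 2)) = Add(179293, -2) = 179291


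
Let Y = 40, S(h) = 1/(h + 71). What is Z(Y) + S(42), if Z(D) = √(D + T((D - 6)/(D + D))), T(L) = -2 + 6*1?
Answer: 1/113 + 2*√11 ≈ 6.6421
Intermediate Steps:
S(h) = 1/(71 + h)
T(L) = 4 (T(L) = -2 + 6 = 4)
Z(D) = √(4 + D) (Z(D) = √(D + 4) = √(4 + D))
Z(Y) + S(42) = √(4 + 40) + 1/(71 + 42) = √44 + 1/113 = 2*√11 + 1/113 = 1/113 + 2*√11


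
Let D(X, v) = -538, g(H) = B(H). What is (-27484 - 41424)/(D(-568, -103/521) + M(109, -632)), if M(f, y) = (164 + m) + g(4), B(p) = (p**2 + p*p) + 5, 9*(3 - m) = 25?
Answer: 88596/433 ≈ 204.61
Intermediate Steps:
m = 2/9 (m = 3 - 1/9*25 = 3 - 25/9 = 2/9 ≈ 0.22222)
B(p) = 5 + 2*p**2 (B(p) = (p**2 + p**2) + 5 = 2*p**2 + 5 = 5 + 2*p**2)
g(H) = 5 + 2*H**2
M(f, y) = 1811/9 (M(f, y) = (164 + 2/9) + (5 + 2*4**2) = 1478/9 + (5 + 2*16) = 1478/9 + (5 + 32) = 1478/9 + 37 = 1811/9)
(-27484 - 41424)/(D(-568, -103/521) + M(109, -632)) = (-27484 - 41424)/(-538 + 1811/9) = -68908/(-3031/9) = -68908*(-9/3031) = 88596/433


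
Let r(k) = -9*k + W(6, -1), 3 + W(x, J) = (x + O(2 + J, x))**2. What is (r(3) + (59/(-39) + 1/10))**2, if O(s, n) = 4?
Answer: 715509001/152100 ≈ 4704.2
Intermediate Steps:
W(x, J) = -3 + (4 + x)**2 (W(x, J) = -3 + (x + 4)**2 = -3 + (4 + x)**2)
r(k) = 97 - 9*k (r(k) = -9*k + (-3 + (4 + 6)**2) = -9*k + (-3 + 10**2) = -9*k + (-3 + 100) = -9*k + 97 = 97 - 9*k)
(r(3) + (59/(-39) + 1/10))**2 = ((97 - 9*3) + (59/(-39) + 1/10))**2 = ((97 - 27) + (59*(-1/39) + 1*(1/10)))**2 = (70 + (-59/39 + 1/10))**2 = (70 - 551/390)**2 = (26749/390)**2 = 715509001/152100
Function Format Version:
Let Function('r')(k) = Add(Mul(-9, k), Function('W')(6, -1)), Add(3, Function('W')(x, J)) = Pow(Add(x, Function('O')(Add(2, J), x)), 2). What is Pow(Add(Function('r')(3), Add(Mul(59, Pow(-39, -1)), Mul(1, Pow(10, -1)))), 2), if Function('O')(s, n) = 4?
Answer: Rational(715509001, 152100) ≈ 4704.2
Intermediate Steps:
Function('W')(x, J) = Add(-3, Pow(Add(4, x), 2)) (Function('W')(x, J) = Add(-3, Pow(Add(x, 4), 2)) = Add(-3, Pow(Add(4, x), 2)))
Function('r')(k) = Add(97, Mul(-9, k)) (Function('r')(k) = Add(Mul(-9, k), Add(-3, Pow(Add(4, 6), 2))) = Add(Mul(-9, k), Add(-3, Pow(10, 2))) = Add(Mul(-9, k), Add(-3, 100)) = Add(Mul(-9, k), 97) = Add(97, Mul(-9, k)))
Pow(Add(Function('r')(3), Add(Mul(59, Pow(-39, -1)), Mul(1, Pow(10, -1)))), 2) = Pow(Add(Add(97, Mul(-9, 3)), Add(Mul(59, Pow(-39, -1)), Mul(1, Pow(10, -1)))), 2) = Pow(Add(Add(97, -27), Add(Mul(59, Rational(-1, 39)), Mul(1, Rational(1, 10)))), 2) = Pow(Add(70, Add(Rational(-59, 39), Rational(1, 10))), 2) = Pow(Add(70, Rational(-551, 390)), 2) = Pow(Rational(26749, 390), 2) = Rational(715509001, 152100)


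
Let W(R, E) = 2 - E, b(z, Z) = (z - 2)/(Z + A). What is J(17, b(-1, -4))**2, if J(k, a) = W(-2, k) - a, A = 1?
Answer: 256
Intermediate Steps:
b(z, Z) = (-2 + z)/(1 + Z) (b(z, Z) = (z - 2)/(Z + 1) = (-2 + z)/(1 + Z))
J(k, a) = 2 - a - k (J(k, a) = (2 - k) - a = 2 - a - k)
J(17, b(-1, -4))**2 = (2 - (-2 - 1)/(1 - 4) - 1*17)**2 = (2 - (-3)/(-3) - 17)**2 = (2 - (-1)*(-3)/3 - 17)**2 = (2 - 1*1 - 17)**2 = (2 - 1 - 17)**2 = (-16)**2 = 256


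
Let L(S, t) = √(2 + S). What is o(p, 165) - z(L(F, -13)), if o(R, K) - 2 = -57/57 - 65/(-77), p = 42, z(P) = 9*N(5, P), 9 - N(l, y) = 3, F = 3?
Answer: -4016/77 ≈ -52.156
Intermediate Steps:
N(l, y) = 6 (N(l, y) = 9 - 1*3 = 9 - 3 = 6)
z(P) = 54 (z(P) = 9*6 = 54)
o(R, K) = 142/77 (o(R, K) = 2 + (-57/57 - 65/(-77)) = 2 + (-57*1/57 - 65*(-1/77)) = 2 + (-1 + 65/77) = 2 - 12/77 = 142/77)
o(p, 165) - z(L(F, -13)) = 142/77 - 1*54 = 142/77 - 54 = -4016/77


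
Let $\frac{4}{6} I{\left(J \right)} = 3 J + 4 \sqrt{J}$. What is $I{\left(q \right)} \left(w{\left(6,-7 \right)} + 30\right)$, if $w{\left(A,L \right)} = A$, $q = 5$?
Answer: $810 + 216 \sqrt{5} \approx 1293.0$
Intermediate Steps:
$I{\left(J \right)} = 6 \sqrt{J} + \frac{9 J}{2}$ ($I{\left(J \right)} = \frac{3 \left(3 J + 4 \sqrt{J}\right)}{2} = 6 \sqrt{J} + \frac{9 J}{2}$)
$I{\left(q \right)} \left(w{\left(6,-7 \right)} + 30\right) = \left(6 \sqrt{5} + \frac{9}{2} \cdot 5\right) \left(6 + 30\right) = \left(6 \sqrt{5} + \frac{45}{2}\right) 36 = \left(\frac{45}{2} + 6 \sqrt{5}\right) 36 = 810 + 216 \sqrt{5}$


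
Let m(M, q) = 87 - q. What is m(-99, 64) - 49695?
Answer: -49672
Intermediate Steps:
m(-99, 64) - 49695 = (87 - 1*64) - 49695 = (87 - 64) - 49695 = 23 - 49695 = -49672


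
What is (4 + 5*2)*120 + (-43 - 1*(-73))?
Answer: 1710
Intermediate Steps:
(4 + 5*2)*120 + (-43 - 1*(-73)) = (4 + 10)*120 + (-43 + 73) = 14*120 + 30 = 1680 + 30 = 1710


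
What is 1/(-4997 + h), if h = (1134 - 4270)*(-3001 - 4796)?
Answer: 1/24446395 ≈ 4.0906e-8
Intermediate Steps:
h = 24451392 (h = -3136*(-7797) = 24451392)
1/(-4997 + h) = 1/(-4997 + 24451392) = 1/24446395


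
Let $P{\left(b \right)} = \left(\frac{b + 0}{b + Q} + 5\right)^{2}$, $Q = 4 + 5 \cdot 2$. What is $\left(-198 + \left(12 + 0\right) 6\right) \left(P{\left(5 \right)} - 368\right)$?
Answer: $\frac{15478848}{361} \approx 42878.0$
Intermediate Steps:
$Q = 14$ ($Q = 4 + 10 = 14$)
$P{\left(b \right)} = \left(5 + \frac{b}{14 + b}\right)^{2}$ ($P{\left(b \right)} = \left(\frac{b + 0}{b + 14} + 5\right)^{2} = \left(\frac{b}{14 + b} + 5\right)^{2} = \left(5 + \frac{b}{14 + b}\right)^{2}$)
$\left(-198 + \left(12 + 0\right) 6\right) \left(P{\left(5 \right)} - 368\right) = \left(-198 + \left(12 + 0\right) 6\right) \left(\frac{4 \left(35 + 3 \cdot 5\right)^{2}}{\left(14 + 5\right)^{2}} - 368\right) = \left(-198 + 12 \cdot 6\right) \left(\frac{4 \left(35 + 15\right)^{2}}{361} - 368\right) = \left(-198 + 72\right) \left(4 \cdot \frac{1}{361} \cdot 50^{2} - 368\right) = - 126 \left(4 \cdot \frac{1}{361} \cdot 2500 - 368\right) = - 126 \left(\frac{10000}{361} - 368\right) = \left(-126\right) \left(- \frac{122848}{361}\right) = \frac{15478848}{361}$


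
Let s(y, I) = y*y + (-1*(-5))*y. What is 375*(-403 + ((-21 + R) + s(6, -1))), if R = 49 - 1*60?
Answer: -138375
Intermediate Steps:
s(y, I) = y**2 + 5*y
R = -11 (R = 49 - 60 = -11)
375*(-403 + ((-21 + R) + s(6, -1))) = 375*(-403 + ((-21 - 11) + 6*(5 + 6))) = 375*(-403 + (-32 + 6*11)) = 375*(-403 + (-32 + 66)) = 375*(-403 + 34) = 375*(-369) = -138375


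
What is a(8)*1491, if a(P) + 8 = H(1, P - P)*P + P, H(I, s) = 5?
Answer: 59640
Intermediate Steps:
a(P) = -8 + 6*P (a(P) = -8 + (5*P + P) = -8 + 6*P)
a(8)*1491 = (-8 + 6*8)*1491 = (-8 + 48)*1491 = 40*1491 = 59640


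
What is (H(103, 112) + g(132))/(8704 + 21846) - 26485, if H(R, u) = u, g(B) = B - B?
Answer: -404558319/15275 ≈ -26485.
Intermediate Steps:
g(B) = 0
(H(103, 112) + g(132))/(8704 + 21846) - 26485 = (112 + 0)/(8704 + 21846) - 26485 = 112/30550 - 26485 = 112*(1/30550) - 26485 = 56/15275 - 26485 = -404558319/15275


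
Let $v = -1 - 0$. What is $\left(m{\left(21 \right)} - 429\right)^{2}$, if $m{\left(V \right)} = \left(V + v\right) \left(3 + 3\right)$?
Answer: $95481$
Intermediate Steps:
$v = -1$ ($v = -1 + 0 = -1$)
$m{\left(V \right)} = -6 + 6 V$ ($m{\left(V \right)} = \left(V - 1\right) \left(3 + 3\right) = \left(-1 + V\right) 6 = -6 + 6 V$)
$\left(m{\left(21 \right)} - 429\right)^{2} = \left(\left(-6 + 6 \cdot 21\right) - 429\right)^{2} = \left(\left(-6 + 126\right) - 429\right)^{2} = \left(120 - 429\right)^{2} = \left(-309\right)^{2} = 95481$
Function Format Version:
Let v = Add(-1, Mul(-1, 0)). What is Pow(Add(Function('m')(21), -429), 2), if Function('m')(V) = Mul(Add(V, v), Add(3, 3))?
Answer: 95481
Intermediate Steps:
v = -1 (v = Add(-1, 0) = -1)
Function('m')(V) = Add(-6, Mul(6, V)) (Function('m')(V) = Mul(Add(V, -1), Add(3, 3)) = Mul(Add(-1, V), 6) = Add(-6, Mul(6, V)))
Pow(Add(Function('m')(21), -429), 2) = Pow(Add(Add(-6, Mul(6, 21)), -429), 2) = Pow(Add(Add(-6, 126), -429), 2) = Pow(Add(120, -429), 2) = Pow(-309, 2) = 95481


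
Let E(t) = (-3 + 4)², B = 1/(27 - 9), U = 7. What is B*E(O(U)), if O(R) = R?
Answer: 1/18 ≈ 0.055556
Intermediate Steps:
B = 1/18 ≈ 0.055556
E(t) = 1 (E(t) = 1² = 1)
B*E(O(U)) = (1/18)*1 = 1/18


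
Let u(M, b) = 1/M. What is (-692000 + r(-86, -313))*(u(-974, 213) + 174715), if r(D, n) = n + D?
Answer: -117827205819191/974 ≈ -1.2097e+11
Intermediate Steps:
r(D, n) = D + n
(-692000 + r(-86, -313))*(u(-974, 213) + 174715) = (-692000 + (-86 - 313))*(1/(-974) + 174715) = (-692000 - 399)*(-1/974 + 174715) = -692399*170172409/974 = -117827205819191/974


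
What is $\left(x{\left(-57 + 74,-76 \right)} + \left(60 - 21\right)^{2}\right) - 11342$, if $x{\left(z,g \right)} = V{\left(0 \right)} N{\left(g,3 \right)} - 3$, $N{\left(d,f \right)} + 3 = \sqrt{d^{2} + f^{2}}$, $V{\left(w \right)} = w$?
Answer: $-9824$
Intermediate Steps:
$N{\left(d,f \right)} = -3 + \sqrt{d^{2} + f^{2}}$
$x{\left(z,g \right)} = -3$ ($x{\left(z,g \right)} = 0 \left(-3 + \sqrt{g^{2} + 3^{2}}\right) - 3 = 0 \left(-3 + \sqrt{g^{2} + 9}\right) - 3 = 0 \left(-3 + \sqrt{9 + g^{2}}\right) - 3 = 0 - 3 = -3$)
$\left(x{\left(-57 + 74,-76 \right)} + \left(60 - 21\right)^{2}\right) - 11342 = \left(-3 + \left(60 - 21\right)^{2}\right) - 11342 = \left(-3 + 39^{2}\right) - 11342 = \left(-3 + 1521\right) - 11342 = 1518 - 11342 = -9824$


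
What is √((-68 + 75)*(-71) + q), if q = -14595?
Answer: 14*I*√77 ≈ 122.85*I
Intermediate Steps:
√((-68 + 75)*(-71) + q) = √((-68 + 75)*(-71) - 14595) = √(7*(-71) - 14595) = √(-497 - 14595) = √(-15092) = 14*I*√77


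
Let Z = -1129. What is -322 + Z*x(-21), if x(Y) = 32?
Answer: -36450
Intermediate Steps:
-322 + Z*x(-21) = -322 - 1129*32 = -322 - 36128 = -36450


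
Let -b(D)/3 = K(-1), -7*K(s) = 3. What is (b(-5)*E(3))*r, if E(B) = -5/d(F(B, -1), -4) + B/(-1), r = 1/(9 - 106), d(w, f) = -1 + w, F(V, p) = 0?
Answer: -18/679 ≈ -0.026510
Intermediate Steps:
K(s) = -3/7 (K(s) = -⅐*3 = -3/7)
r = -1/97 (r = 1/(-97) = -1/97 ≈ -0.010309)
b(D) = 9/7 (b(D) = -3*(-3/7) = 9/7)
E(B) = 5 - B (E(B) = -5/(-1 + 0) + B/(-1) = -5/(-1) + B*(-1) = -5*(-1) - B = 5 - B)
(b(-5)*E(3))*r = (9*(5 - 1*3)/7)*(-1/97) = (9*(5 - 3)/7)*(-1/97) = ((9/7)*2)*(-1/97) = (18/7)*(-1/97) = -18/679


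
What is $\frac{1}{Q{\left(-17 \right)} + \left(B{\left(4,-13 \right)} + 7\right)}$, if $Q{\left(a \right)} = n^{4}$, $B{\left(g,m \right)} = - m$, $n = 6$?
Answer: $\frac{1}{1316} \approx 0.00075988$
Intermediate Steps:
$Q{\left(a \right)} = 1296$ ($Q{\left(a \right)} = 6^{4} = 1296$)
$\frac{1}{Q{\left(-17 \right)} + \left(B{\left(4,-13 \right)} + 7\right)} = \frac{1}{1296 + \left(\left(-1\right) \left(-13\right) + 7\right)} = \frac{1}{1296 + \left(13 + 7\right)} = \frac{1}{1296 + 20} = \frac{1}{1316}$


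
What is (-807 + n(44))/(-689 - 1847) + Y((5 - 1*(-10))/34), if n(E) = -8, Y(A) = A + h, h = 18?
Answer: 808891/43112 ≈ 18.763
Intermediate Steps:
Y(A) = 18 + A (Y(A) = A + 18 = 18 + A)
(-807 + n(44))/(-689 - 1847) + Y((5 - 1*(-10))/34) = (-807 - 8)/(-689 - 1847) + (18 + (5 - 1*(-10))/34) = -815/(-2536) + (18 + (5 + 10)*(1/34)) = -815*(-1/2536) + (18 + 15*(1/34)) = 815/2536 + (18 + 15/34) = 815/2536 + 627/34 = 808891/43112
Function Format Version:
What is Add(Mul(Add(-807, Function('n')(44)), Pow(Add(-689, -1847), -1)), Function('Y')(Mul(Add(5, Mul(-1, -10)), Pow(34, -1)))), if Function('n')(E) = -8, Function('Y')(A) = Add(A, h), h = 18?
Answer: Rational(808891, 43112) ≈ 18.763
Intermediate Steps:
Function('Y')(A) = Add(18, A) (Function('Y')(A) = Add(A, 18) = Add(18, A))
Add(Mul(Add(-807, Function('n')(44)), Pow(Add(-689, -1847), -1)), Function('Y')(Mul(Add(5, Mul(-1, -10)), Pow(34, -1)))) = Add(Mul(Add(-807, -8), Pow(Add(-689, -1847), -1)), Add(18, Mul(Add(5, Mul(-1, -10)), Pow(34, -1)))) = Add(Mul(-815, Pow(-2536, -1)), Add(18, Mul(Add(5, 10), Rational(1, 34)))) = Add(Mul(-815, Rational(-1, 2536)), Add(18, Mul(15, Rational(1, 34)))) = Add(Rational(815, 2536), Add(18, Rational(15, 34))) = Add(Rational(815, 2536), Rational(627, 34)) = Rational(808891, 43112)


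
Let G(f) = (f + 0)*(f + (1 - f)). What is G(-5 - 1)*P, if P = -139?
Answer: 834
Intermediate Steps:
G(f) = f (G(f) = f*1 = f)
G(-5 - 1)*P = (-5 - 1)*(-139) = -6*(-139) = 834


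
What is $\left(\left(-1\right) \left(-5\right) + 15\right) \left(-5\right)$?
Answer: $-100$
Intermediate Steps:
$\left(\left(-1\right) \left(-5\right) + 15\right) \left(-5\right) = \left(5 + 15\right) \left(-5\right) = 20 \left(-5\right) = -100$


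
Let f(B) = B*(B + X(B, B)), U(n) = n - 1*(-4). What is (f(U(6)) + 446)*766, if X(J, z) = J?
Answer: 494836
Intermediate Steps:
U(n) = 4 + n (U(n) = n + 4 = 4 + n)
f(B) = 2*B² (f(B) = B*(B + B) = B*(2*B) = 2*B²)
(f(U(6)) + 446)*766 = (2*(4 + 6)² + 446)*766 = (2*10² + 446)*766 = (2*100 + 446)*766 = (200 + 446)*766 = 646*766 = 494836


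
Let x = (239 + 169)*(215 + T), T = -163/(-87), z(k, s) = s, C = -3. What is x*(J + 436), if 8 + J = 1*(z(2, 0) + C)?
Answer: 1090570400/29 ≈ 3.7606e+7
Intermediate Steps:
T = 163/87 (T = -163*(-1/87) = 163/87 ≈ 1.8736)
x = 2566048/29 (x = (239 + 169)*(215 + 163/87) = 408*(18868/87) = 2566048/29 ≈ 88484.)
J = -11 (J = -8 + 1*(0 - 3) = -8 + 1*(-3) = -8 - 3 = -11)
x*(J + 436) = 2566048*(-11 + 436)/29 = (2566048/29)*425 = 1090570400/29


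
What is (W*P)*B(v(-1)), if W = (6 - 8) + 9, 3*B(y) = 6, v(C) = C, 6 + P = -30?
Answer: -504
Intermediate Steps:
P = -36 (P = -6 - 30 = -36)
B(y) = 2 (B(y) = (1/3)*6 = 2)
W = 7 (W = -2 + 9 = 7)
(W*P)*B(v(-1)) = (7*(-36))*2 = -252*2 = -504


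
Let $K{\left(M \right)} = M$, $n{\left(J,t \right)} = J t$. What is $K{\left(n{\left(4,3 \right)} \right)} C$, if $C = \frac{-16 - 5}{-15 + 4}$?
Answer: $\frac{252}{11} \approx 22.909$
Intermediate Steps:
$C = \frac{21}{11}$ ($C = - \frac{21}{-11} = \left(-21\right) \left(- \frac{1}{11}\right) = \frac{21}{11} \approx 1.9091$)
$K{\left(n{\left(4,3 \right)} \right)} C = 4 \cdot 3 \cdot \frac{21}{11} = 12 \cdot \frac{21}{11} = \frac{252}{11}$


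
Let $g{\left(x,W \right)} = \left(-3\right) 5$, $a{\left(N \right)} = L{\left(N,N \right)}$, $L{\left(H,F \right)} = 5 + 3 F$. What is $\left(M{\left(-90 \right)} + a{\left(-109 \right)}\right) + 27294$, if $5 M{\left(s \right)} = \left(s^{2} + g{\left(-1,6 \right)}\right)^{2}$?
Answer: $13100417$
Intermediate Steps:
$a{\left(N \right)} = 5 + 3 N$
$g{\left(x,W \right)} = -15$
$M{\left(s \right)} = \frac{\left(-15 + s^{2}\right)^{2}}{5}$ ($M{\left(s \right)} = \frac{\left(s^{2} - 15\right)^{2}}{5} = \frac{\left(-15 + s^{2}\right)^{2}}{5}$)
$\left(M{\left(-90 \right)} + a{\left(-109 \right)}\right) + 27294 = \left(\frac{\left(-15 + \left(-90\right)^{2}\right)^{2}}{5} + \left(5 + 3 \left(-109\right)\right)\right) + 27294 = \left(\frac{\left(-15 + 8100\right)^{2}}{5} + \left(5 - 327\right)\right) + 27294 = \left(\frac{8085^{2}}{5} - 322\right) + 27294 = \left(\frac{1}{5} \cdot 65367225 - 322\right) + 27294 = \left(13073445 - 322\right) + 27294 = 13073123 + 27294 = 13100417$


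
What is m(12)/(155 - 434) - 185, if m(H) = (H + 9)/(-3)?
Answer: -51608/279 ≈ -184.97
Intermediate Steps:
m(H) = -3 - H/3 (m(H) = (9 + H)*(-⅓) = -3 - H/3)
m(12)/(155 - 434) - 185 = (-3 - ⅓*12)/(155 - 434) - 185 = (-3 - 4)/(-279) - 185 = -1/279*(-7) - 185 = 7/279 - 185 = -51608/279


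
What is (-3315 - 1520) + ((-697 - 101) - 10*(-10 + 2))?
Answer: -5553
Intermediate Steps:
(-3315 - 1520) + ((-697 - 101) - 10*(-10 + 2)) = -4835 + (-798 - 10*(-8)) = -4835 + (-798 + 80) = -4835 - 718 = -5553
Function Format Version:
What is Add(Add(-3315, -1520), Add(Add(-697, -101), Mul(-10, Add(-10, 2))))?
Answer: -5553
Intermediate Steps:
Add(Add(-3315, -1520), Add(Add(-697, -101), Mul(-10, Add(-10, 2)))) = Add(-4835, Add(-798, Mul(-10, -8))) = Add(-4835, Add(-798, 80)) = Add(-4835, -718) = -5553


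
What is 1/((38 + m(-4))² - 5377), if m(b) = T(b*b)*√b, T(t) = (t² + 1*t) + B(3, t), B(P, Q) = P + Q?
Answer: -38073/13263365497 - 14744*I/39790096491 ≈ -2.8705e-6 - 3.7054e-7*I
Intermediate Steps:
T(t) = 3 + t² + 2*t (T(t) = (t² + 1*t) + (3 + t) = (t² + t) + (3 + t) = (t + t²) + (3 + t) = 3 + t² + 2*t)
m(b) = √b*(3 + b⁴ + 2*b²) (m(b) = (3 + (b*b)² + 2*(b*b))*√b = (3 + (b²)² + 2*b²)*√b = (3 + b⁴ + 2*b²)*√b = √b*(3 + b⁴ + 2*b²))
1/((38 + m(-4))² - 5377) = 1/((38 + √(-4)*(3 + (-4)⁴ + 2*(-4)²))² - 5377) = 1/((38 + (2*I)*(3 + 256 + 2*16))² - 5377) = 1/((38 + (2*I)*(3 + 256 + 32))² - 5377) = 1/((38 + (2*I)*291)² - 5377) = 1/((38 + 582*I)² - 5377) = 1/(-5377 + (38 + 582*I)²)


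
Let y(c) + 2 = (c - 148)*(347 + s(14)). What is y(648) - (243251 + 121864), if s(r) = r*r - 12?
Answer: -99617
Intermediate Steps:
s(r) = -12 + r² (s(r) = r² - 12 = -12 + r²)
y(c) = -78590 + 531*c (y(c) = -2 + (c - 148)*(347 + (-12 + 14²)) = -2 + (-148 + c)*(347 + (-12 + 196)) = -2 + (-148 + c)*(347 + 184) = -2 + (-148 + c)*531 = -2 + (-78588 + 531*c) = -78590 + 531*c)
y(648) - (243251 + 121864) = (-78590 + 531*648) - (243251 + 121864) = (-78590 + 344088) - 1*365115 = 265498 - 365115 = -99617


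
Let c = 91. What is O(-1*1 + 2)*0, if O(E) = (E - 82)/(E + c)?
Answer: 0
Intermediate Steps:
O(E) = (-82 + E)/(91 + E) (O(E) = (E - 82)/(E + 91) = (-82 + E)/(91 + E))
O(-1*1 + 2)*0 = ((-82 + (-1*1 + 2))/(91 + (-1*1 + 2)))*0 = ((-82 + (-1 + 2))/(91 + (-1 + 2)))*0 = ((-82 + 1)/(91 + 1))*0 = (-81/92)*0 = ((1/92)*(-81))*0 = -81/92*0 = 0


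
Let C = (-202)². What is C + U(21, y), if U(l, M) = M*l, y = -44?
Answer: 39880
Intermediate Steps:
C = 40804
C + U(21, y) = 40804 - 44*21 = 40804 - 924 = 39880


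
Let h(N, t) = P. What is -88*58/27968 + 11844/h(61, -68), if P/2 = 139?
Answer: 10307315/242972 ≈ 42.422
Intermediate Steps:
P = 278 (P = 2*139 = 278)
h(N, t) = 278
-88*58/27968 + 11844/h(61, -68) = -88*58/27968 + 11844/278 = -5104*1/27968 + 11844*(1/278) = -319/1748 + 5922/139 = 10307315/242972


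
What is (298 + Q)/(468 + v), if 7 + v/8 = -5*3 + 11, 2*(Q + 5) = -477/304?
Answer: 177667/231040 ≈ 0.76899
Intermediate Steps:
Q = -3517/608 (Q = -5 + (-477/304)/2 = -5 + (-477*1/304)/2 = -5 + (½)*(-477/304) = -5 - 477/608 = -3517/608 ≈ -5.7845)
v = -88 (v = -56 + 8*(-5*3 + 11) = -56 + 8*(-15 + 11) = -56 + 8*(-4) = -56 - 32 = -88)
(298 + Q)/(468 + v) = (298 - 3517/608)/(468 - 88) = (177667/608)/380 = (177667/608)*(1/380) = 177667/231040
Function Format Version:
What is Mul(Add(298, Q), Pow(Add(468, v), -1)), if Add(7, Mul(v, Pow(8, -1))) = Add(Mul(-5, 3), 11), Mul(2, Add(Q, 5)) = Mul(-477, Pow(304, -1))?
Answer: Rational(177667, 231040) ≈ 0.76899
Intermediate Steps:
Q = Rational(-3517, 608) (Q = Add(-5, Mul(Rational(1, 2), Mul(-477, Pow(304, -1)))) = Add(-5, Mul(Rational(1, 2), Mul(-477, Rational(1, 304)))) = Add(-5, Mul(Rational(1, 2), Rational(-477, 304))) = Add(-5, Rational(-477, 608)) = Rational(-3517, 608) ≈ -5.7845)
v = -88 (v = Add(-56, Mul(8, Add(Mul(-5, 3), 11))) = Add(-56, Mul(8, Add(-15, 11))) = Add(-56, Mul(8, -4)) = Add(-56, -32) = -88)
Mul(Add(298, Q), Pow(Add(468, v), -1)) = Mul(Add(298, Rational(-3517, 608)), Pow(Add(468, -88), -1)) = Mul(Rational(177667, 608), Pow(380, -1)) = Mul(Rational(177667, 608), Rational(1, 380)) = Rational(177667, 231040)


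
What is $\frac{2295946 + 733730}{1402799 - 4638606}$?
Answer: $- \frac{3029676}{3235807} \approx -0.9363$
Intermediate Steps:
$\frac{2295946 + 733730}{1402799 - 4638606} = \frac{3029676}{-3235807} = 3029676 \left(- \frac{1}{3235807}\right) = - \frac{3029676}{3235807}$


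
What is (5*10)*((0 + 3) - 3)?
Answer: 0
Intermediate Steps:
(5*10)*((0 + 3) - 3) = 50*(3 - 3) = 50*0 = 0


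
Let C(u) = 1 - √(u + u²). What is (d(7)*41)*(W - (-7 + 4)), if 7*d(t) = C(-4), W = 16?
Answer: 779/7 - 1558*√3/7 ≈ -274.22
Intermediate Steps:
d(t) = ⅐ - 2*√3/7 (d(t) = (1 - √(-4*(1 - 4)))/7 = (1 - √(-4*(-3)))/7 = (1 - √12)/7 = (1 - 2*√3)/7 = ⅐ - 2*√3/7)
(d(7)*41)*(W - (-7 + 4)) = ((⅐ - 2*√3/7)*41)*(16 - (-7 + 4)) = (41/7 - 82*√3/7)*(16 - 1*(-3)) = (41/7 - 82*√3/7)*(16 + 3) = (41/7 - 82*√3/7)*19 = 779/7 - 1558*√3/7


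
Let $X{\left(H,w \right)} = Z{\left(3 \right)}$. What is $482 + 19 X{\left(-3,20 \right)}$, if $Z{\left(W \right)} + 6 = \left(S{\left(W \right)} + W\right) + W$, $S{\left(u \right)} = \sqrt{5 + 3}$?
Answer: $482 + 38 \sqrt{2} \approx 535.74$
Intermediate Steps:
$S{\left(u \right)} = 2 \sqrt{2}$ ($S{\left(u \right)} = \sqrt{8} = 2 \sqrt{2}$)
$Z{\left(W \right)} = -6 + 2 W + 2 \sqrt{2}$ ($Z{\left(W \right)} = -6 + \left(\left(2 \sqrt{2} + W\right) + W\right) = -6 + \left(\left(W + 2 \sqrt{2}\right) + W\right) = -6 + \left(2 W + 2 \sqrt{2}\right) = -6 + 2 W + 2 \sqrt{2}$)
$X{\left(H,w \right)} = 2 \sqrt{2}$ ($X{\left(H,w \right)} = -6 + 2 \cdot 3 + 2 \sqrt{2} = -6 + 6 + 2 \sqrt{2} = 2 \sqrt{2}$)
$482 + 19 X{\left(-3,20 \right)} = 482 + 19 \cdot 2 \sqrt{2} = 482 + 38 \sqrt{2}$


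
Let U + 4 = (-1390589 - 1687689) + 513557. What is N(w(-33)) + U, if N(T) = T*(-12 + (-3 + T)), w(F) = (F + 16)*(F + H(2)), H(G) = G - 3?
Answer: -2239311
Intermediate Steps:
H(G) = -3 + G
w(F) = (-1 + F)*(16 + F) (w(F) = (F + 16)*(F + (-3 + 2)) = (16 + F)*(F - 1) = (16 + F)*(-1 + F) = (-1 + F)*(16 + F))
U = -2564725 (U = -4 + ((-1390589 - 1687689) + 513557) = -4 + (-3078278 + 513557) = -4 - 2564721 = -2564725)
N(T) = T*(-15 + T)
N(w(-33)) + U = (-16 + (-33)² + 15*(-33))*(-15 + (-16 + (-33)² + 15*(-33))) - 2564725 = (-16 + 1089 - 495)*(-15 + (-16 + 1089 - 495)) - 2564725 = 578*(-15 + 578) - 2564725 = 578*563 - 2564725 = 325414 - 2564725 = -2239311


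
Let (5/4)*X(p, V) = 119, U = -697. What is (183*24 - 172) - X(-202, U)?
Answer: 20624/5 ≈ 4124.8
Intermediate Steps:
X(p, V) = 476/5 (X(p, V) = (⅘)*119 = 476/5)
(183*24 - 172) - X(-202, U) = (183*24 - 172) - 1*476/5 = (4392 - 172) - 476/5 = 4220 - 476/5 = 20624/5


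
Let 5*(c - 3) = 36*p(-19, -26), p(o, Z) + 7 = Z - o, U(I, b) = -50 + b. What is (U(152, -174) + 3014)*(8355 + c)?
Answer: 23037588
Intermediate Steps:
p(o, Z) = -7 + Z - o (p(o, Z) = -7 + (Z - o) = -7 + Z - o)
c = -489/5 (c = 3 + (36*(-7 - 26 - 1*(-19)))/5 = 3 + (36*(-7 - 26 + 19))/5 = 3 + (36*(-14))/5 = 3 + (⅕)*(-504) = 3 - 504/5 = -489/5 ≈ -97.800)
(U(152, -174) + 3014)*(8355 + c) = ((-50 - 174) + 3014)*(8355 - 489/5) = (-224 + 3014)*(41286/5) = 2790*(41286/5) = 23037588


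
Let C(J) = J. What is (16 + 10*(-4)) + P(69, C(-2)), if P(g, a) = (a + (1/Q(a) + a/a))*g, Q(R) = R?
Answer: -255/2 ≈ -127.50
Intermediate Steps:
P(g, a) = g*(1 + a + 1/a) (P(g, a) = (a + (1/a + a/a))*g = (a + (1/a + 1))*g = (a + (1 + 1/a))*g = (1 + a + 1/a)*g = g*(1 + a + 1/a))
(16 + 10*(-4)) + P(69, C(-2)) = (16 + 10*(-4)) + (69 - 2*69 + 69/(-2)) = (16 - 40) + (69 - 138 + 69*(-½)) = -24 + (69 - 138 - 69/2) = -24 - 207/2 = -255/2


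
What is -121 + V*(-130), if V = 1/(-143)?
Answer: -1321/11 ≈ -120.09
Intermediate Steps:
V = -1/143 ≈ -0.0069930
-121 + V*(-130) = -121 - 1/143*(-130) = -121 + 10/11 = -1321/11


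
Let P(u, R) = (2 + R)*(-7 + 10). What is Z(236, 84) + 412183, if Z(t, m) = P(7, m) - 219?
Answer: 412222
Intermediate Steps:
P(u, R) = 6 + 3*R (P(u, R) = (2 + R)*3 = 6 + 3*R)
Z(t, m) = -213 + 3*m (Z(t, m) = (6 + 3*m) - 219 = -213 + 3*m)
Z(236, 84) + 412183 = (-213 + 3*84) + 412183 = (-213 + 252) + 412183 = 39 + 412183 = 412222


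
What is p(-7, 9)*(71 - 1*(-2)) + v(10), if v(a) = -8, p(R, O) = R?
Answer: -519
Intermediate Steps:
p(-7, 9)*(71 - 1*(-2)) + v(10) = -7*(71 - 1*(-2)) - 8 = -7*(71 + 2) - 8 = -7*73 - 8 = -511 - 8 = -519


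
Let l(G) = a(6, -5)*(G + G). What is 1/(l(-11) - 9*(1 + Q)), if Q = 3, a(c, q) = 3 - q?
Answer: -1/212 ≈ -0.0047170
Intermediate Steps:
l(G) = 16*G (l(G) = (3 - 1*(-5))*(G + G) = (3 + 5)*(2*G) = 8*(2*G) = 16*G)
1/(l(-11) - 9*(1 + Q)) = 1/(16*(-11) - 9*(1 + 3)) = 1/(-176 - 9*4) = 1/(-176 - 36) = 1/(-212) = -1/212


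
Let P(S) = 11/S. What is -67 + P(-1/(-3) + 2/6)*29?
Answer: 823/2 ≈ 411.50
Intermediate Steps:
-67 + P(-1/(-3) + 2/6)*29 = -67 + (11/(-1/(-3) + 2/6))*29 = -67 + (11/(-1*(-⅓) + 2*(⅙)))*29 = -67 + (11/(⅓ + ⅓))*29 = -67 + (11/(⅔))*29 = -67 + (11*(3/2))*29 = -67 + (33/2)*29 = -67 + 957/2 = 823/2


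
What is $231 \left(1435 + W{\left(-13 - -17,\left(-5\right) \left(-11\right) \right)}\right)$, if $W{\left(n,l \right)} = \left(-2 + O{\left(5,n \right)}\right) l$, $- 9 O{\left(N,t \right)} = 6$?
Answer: $297605$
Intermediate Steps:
$O{\left(N,t \right)} = - \frac{2}{3}$ ($O{\left(N,t \right)} = \left(- \frac{1}{9}\right) 6 = - \frac{2}{3}$)
$W{\left(n,l \right)} = - \frac{8 l}{3}$ ($W{\left(n,l \right)} = \left(-2 - \frac{2}{3}\right) l = - \frac{8 l}{3}$)
$231 \left(1435 + W{\left(-13 - -17,\left(-5\right) \left(-11\right) \right)}\right) = 231 \left(1435 - \frac{8 \left(\left(-5\right) \left(-11\right)\right)}{3}\right) = 231 \left(1435 - \frac{440}{3}\right) = 231 \cdot \frac{3865}{3} = 297605$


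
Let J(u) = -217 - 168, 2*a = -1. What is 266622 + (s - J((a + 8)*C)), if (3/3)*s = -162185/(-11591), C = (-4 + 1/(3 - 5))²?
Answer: 3095040322/11591 ≈ 2.6702e+5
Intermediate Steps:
C = 81/4 (C = (-4 + 1/(-2))² = (-4 - ½)² = (-9/2)² = 81/4 ≈ 20.250)
a = -½ (a = (½)*(-1) = -½ ≈ -0.50000)
s = 162185/11591 (s = -162185/(-11591) = -162185*(-1/11591) = 162185/11591 ≈ 13.992)
J(u) = -385
266622 + (s - J((a + 8)*C)) = 266622 + (162185/11591 - 1*(-385)) = 266622 + (162185/11591 + 385) = 266622 + 4624720/11591 = 3095040322/11591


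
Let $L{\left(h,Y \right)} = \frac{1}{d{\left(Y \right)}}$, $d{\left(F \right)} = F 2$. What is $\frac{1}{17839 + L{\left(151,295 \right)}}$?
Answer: $\frac{590}{10525011} \approx 5.6057 \cdot 10^{-5}$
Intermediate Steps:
$d{\left(F \right)} = 2 F$
$L{\left(h,Y \right)} = \frac{1}{2 Y}$
$\frac{1}{17839 + L{\left(151,295 \right)}} = \frac{1}{17839 + \frac{1}{2 \cdot 295}} = \frac{1}{17839 + \frac{1}{2} \cdot \frac{1}{295}} = \frac{1}{17839 + \frac{1}{590}} = \frac{1}{\frac{10525011}{590}} = \frac{590}{10525011}$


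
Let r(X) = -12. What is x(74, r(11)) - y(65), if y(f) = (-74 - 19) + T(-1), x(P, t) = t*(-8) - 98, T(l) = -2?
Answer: 93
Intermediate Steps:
x(P, t) = -98 - 8*t (x(P, t) = -8*t - 98 = -98 - 8*t)
y(f) = -95 (y(f) = (-74 - 19) - 2 = -93 - 2 = -95)
x(74, r(11)) - y(65) = (-98 - 8*(-12)) - 1*(-95) = (-98 + 96) + 95 = -2 + 95 = 93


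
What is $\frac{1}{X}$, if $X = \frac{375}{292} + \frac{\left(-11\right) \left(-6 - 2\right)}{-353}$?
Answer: $\frac{103076}{106679} \approx 0.96623$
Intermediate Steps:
$X = \frac{106679}{103076}$ ($X = 375 \cdot \frac{1}{292} + \left(-11\right) \left(-8\right) \left(- \frac{1}{353}\right) = \frac{375}{292} + 88 \left(- \frac{1}{353}\right) = \frac{375}{292} - \frac{88}{353} = \frac{106679}{103076} \approx 1.035$)
$\frac{1}{X} = \frac{1}{\frac{106679}{103076}} = \frac{103076}{106679}$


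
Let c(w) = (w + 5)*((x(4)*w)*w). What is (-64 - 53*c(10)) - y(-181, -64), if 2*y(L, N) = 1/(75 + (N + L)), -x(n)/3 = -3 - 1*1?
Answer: -324381759/340 ≈ -9.5406e+5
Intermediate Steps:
x(n) = 12 (x(n) = -3*(-3 - 1*1) = -3*(-3 - 1) = -3*(-4) = 12)
y(L, N) = 1/(2*(75 + L + N)) (y(L, N) = 1/(2*(75 + (N + L))) = 1/(2*(75 + (L + N))) = 1/(2*(75 + L + N)))
c(w) = 12*w**2*(5 + w) (c(w) = (w + 5)*((12*w)*w) = (5 + w)*(12*w**2) = 12*w**2*(5 + w))
(-64 - 53*c(10)) - y(-181, -64) = (-64 - 636*10**2*(5 + 10)) - 1/(2*(75 - 181 - 64)) = (-64 - 636*100*15) - 1/(2*(-170)) = (-64 - 53*18000) - (-1)/(2*170) = (-64 - 954000) - 1*(-1/340) = -954064 + 1/340 = -324381759/340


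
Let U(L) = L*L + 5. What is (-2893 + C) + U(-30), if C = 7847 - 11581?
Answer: -5722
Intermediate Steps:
C = -3734
U(L) = 5 + L² (U(L) = L² + 5 = 5 + L²)
(-2893 + C) + U(-30) = (-2893 - 3734) + (5 + (-30)²) = -6627 + (5 + 900) = -6627 + 905 = -5722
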